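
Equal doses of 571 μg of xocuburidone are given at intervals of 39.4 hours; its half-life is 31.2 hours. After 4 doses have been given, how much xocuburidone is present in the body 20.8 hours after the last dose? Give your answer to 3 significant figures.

598 μg

The 4 doses were given 139, 99.6, 60.2, 20.8 hours ago.
Total = 571·(1/2)^(139/31.2) + 571·(1/2)^(99.6/31.2) + 571·(1/2)^(60.2/31.2) + 571·(1/2)^(20.8/31.2)
      = 26.032 + 62.468 + 149.9 + 359.71 ≈ 598.11 μg.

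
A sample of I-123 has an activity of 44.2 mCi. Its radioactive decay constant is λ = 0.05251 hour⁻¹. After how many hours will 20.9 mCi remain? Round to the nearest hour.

14 hours

t½ = ln 2 / λ = 0.69315 / 0.05251 ≈ 13.2 hours.
Fraction remaining = 20.9/44.2 ≈ 0.47285.
n = log₂(44.2/20.9) = ln(2.1148)/ln 2 ≈ 1.0805 half-lives.
t = n × t½ = 1.0805 × 13.2 ≈ 14.263 hours.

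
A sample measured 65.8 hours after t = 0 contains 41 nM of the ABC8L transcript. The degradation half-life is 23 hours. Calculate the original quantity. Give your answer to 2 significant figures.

300 nM

Number of half-lives elapsed: n = 65.8/23 ≈ 2.8609.
A₀ = A × 2^n = 41 × 2^2.8609 = 41 × 7.2645 ≈ 297.85 nM.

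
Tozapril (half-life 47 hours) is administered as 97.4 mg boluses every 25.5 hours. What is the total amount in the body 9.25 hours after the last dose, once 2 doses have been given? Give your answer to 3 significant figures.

The 2 doses were given 34.75, 9.25 hours ago.
Total = 97.4·(1/2)^(34.75/47) + 97.4·(1/2)^(9.25/47)
      = 58.343 + 84.979 ≈ 143.32 mg.

143 mg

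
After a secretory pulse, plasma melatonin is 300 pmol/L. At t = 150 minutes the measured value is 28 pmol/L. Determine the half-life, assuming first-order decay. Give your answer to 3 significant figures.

A/A₀ = 28/300 ≈ 0.093333.
n = log₂(10.714) ≈ 3.4215 half-lives elapsed in 150 minutes.
t½ = 150/3.4215 ≈ 43.841 minutes.

43.8 minutes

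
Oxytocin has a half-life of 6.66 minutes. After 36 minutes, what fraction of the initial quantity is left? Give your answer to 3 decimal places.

n = 36/6.66 ≈ 5.4054 half-lives.
Fraction remaining = (1/2)^5.4054 ≈ 0.023595.

0.024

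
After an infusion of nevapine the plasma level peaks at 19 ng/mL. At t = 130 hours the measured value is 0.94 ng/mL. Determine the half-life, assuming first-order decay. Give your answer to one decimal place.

A/A₀ = 0.94/19 ≈ 0.049474.
n = log₂(20.213) ≈ 4.3372 half-lives elapsed in 130 hours.
t½ = 130/4.3372 ≈ 29.973 hours.

30.0 hours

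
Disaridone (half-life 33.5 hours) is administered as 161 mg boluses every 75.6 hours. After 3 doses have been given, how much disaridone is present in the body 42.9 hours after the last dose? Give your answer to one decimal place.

The 3 doses were given 194.1, 118.5, 42.9 hours ago.
Total = 161·(1/2)^(194.1/33.5) + 161·(1/2)^(118.5/33.5) + 161·(1/2)^(42.9/33.5)
      = 2.9017 + 13.867 + 66.272 ≈ 83.041 mg.

83.0 mg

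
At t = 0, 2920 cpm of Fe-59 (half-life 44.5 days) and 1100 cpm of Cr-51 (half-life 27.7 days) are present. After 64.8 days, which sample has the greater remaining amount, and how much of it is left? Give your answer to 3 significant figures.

Fe-59, 1060 cpm

Fe-59: 2920 × (1/2)^1.4562 ≈ 1064.2 cpm.
Cr-51: 1100 × (1/2)^2.3394 ≈ 217.36 cpm.
Fe-59 has more remaining, at ≈ 1064.2 cpm.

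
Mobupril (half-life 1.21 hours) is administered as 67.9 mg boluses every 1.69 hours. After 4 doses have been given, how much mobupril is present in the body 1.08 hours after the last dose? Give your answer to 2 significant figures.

58 mg

The 4 doses were given 6.15, 4.46, 2.77, 1.08 hours ago.
Total = 67.9·(1/2)^(6.15/1.21) + 67.9·(1/2)^(4.46/1.21) + 67.9·(1/2)^(2.77/1.21) + 67.9·(1/2)^(1.08/1.21)
      = 2.0037 + 5.2758 + 13.891 + 36.575 ≈ 57.745 mg.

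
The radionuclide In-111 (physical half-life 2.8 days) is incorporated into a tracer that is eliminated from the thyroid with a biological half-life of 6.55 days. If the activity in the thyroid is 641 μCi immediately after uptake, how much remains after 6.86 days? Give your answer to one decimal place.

56.8 μCi

1/t_eff = 1/t_phys + 1/t_biol = 1/2.8 + 1/6.55 = 0.50981 per day.
t_eff = 2.8 × 6.55 / (2.8 + 6.55) ≈ 1.9615 days.
Remaining = 641 × (1/2)^(6.86/1.9615) = 641 × (1/2)^3.4973 ≈ 56.762 μCi.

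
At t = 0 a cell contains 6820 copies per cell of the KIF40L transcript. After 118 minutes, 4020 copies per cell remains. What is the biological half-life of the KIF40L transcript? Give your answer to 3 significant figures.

A/A₀ = 4020/6820 ≈ 0.58944.
n = log₂(1.6965) ≈ 0.76258 half-lives elapsed in 118 minutes.
t½ = 118/0.76258 ≈ 154.74 minutes.

155 minutes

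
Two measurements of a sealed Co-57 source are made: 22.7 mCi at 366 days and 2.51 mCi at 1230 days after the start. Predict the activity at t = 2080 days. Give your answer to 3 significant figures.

0.288 mCi

Over Δt = 1230 − 366 = 864 days, the level fell by a factor of 22.7/2.51 ≈ 9.0438.
n = log₂(9.0438) ≈ 3.1769 half-lives, so t½ = 864/3.1769 ≈ 271.96 days.
From t = 1230 to t = 2080: 2.51 × (1/2)^((2080−1230)/271.96) ≈ 0.28762 mCi.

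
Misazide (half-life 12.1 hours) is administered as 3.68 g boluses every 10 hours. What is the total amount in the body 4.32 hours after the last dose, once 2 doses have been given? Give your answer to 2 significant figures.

4.5 g

The 2 doses were given 14.32, 4.32 hours ago.
Total = 3.68·(1/2)^(14.32/12.1) + 3.68·(1/2)^(4.32/12.1)
      = 1.6203 + 2.8732 ≈ 4.4935 g.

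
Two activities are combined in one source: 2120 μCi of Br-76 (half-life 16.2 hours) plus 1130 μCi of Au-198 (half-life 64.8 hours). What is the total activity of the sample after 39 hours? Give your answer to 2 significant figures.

Br-76: 2120 × (1/2)^(39/16.2) = 2120 × (1/2)^2.4074 ≈ 399.61 μCi.
Au-198: 1130 × (1/2)^(39/64.8) = 1130 × (1/2)^0.60185 ≈ 744.57 μCi.
Total = 399.61 + 744.57 ≈ 1144.2 μCi.

1100 μCi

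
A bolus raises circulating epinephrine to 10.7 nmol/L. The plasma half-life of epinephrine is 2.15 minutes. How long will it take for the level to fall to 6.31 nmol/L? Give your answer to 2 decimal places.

1.64 minutes

Fraction remaining = 6.31/10.7 ≈ 0.58972.
n = log₂(10.7/6.31) = ln(1.6957)/ln 2 ≈ 0.7619 half-lives.
t = n × t½ = 0.7619 × 2.15 ≈ 1.6381 minutes.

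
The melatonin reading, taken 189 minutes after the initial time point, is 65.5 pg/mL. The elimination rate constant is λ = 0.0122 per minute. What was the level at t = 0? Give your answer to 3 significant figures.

657 pg/mL

t½ = ln 2 / λ = 0.69315 / 0.0122 ≈ 56.815 minutes.
Number of half-lives elapsed: n = 189/56.815 ≈ 3.3266.
A₀ = A × 2^n = 65.5 × 2^3.3266 = 65.5 × 10.032 ≈ 657.11 pg/mL.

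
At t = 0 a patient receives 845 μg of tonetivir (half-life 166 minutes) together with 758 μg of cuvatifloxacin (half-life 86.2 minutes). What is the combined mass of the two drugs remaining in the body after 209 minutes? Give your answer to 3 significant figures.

494 μg

tonetivir: 845 × (1/2)^(209/166) = 845 × (1/2)^1.259 ≈ 353.06 μg.
cuvatifloxacin: 758 × (1/2)^(209/86.2) = 758 × (1/2)^2.4246 ≈ 141.19 μg.
Total = 353.06 + 141.19 ≈ 494.25 μg.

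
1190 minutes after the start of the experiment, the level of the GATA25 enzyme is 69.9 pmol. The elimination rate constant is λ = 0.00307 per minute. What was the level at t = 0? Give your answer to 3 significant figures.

2700 pmol

t½ = ln 2 / λ = 0.69315 / 0.00307 ≈ 225.78 minutes.
Number of half-lives elapsed: n = 1190/225.78 ≈ 5.2706.
A₀ = A × 2^n = 69.9 × 2^5.2706 = 69.9 × 38.602 ≈ 2698.3 pmol.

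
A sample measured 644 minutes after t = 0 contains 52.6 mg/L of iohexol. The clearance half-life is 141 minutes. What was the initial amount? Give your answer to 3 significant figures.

1250 mg/L

Number of half-lives elapsed: n = 644/141 ≈ 4.5674.
A₀ = A × 2^n = 52.6 × 2^4.5674 = 52.6 × 23.709 ≈ 1247.1 mg/L.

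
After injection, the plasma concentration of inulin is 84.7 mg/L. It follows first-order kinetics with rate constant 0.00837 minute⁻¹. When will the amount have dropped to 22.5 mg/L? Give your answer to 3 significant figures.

t½ = ln 2 / k = 0.69315 / 0.00837 ≈ 82.813 minutes.
Fraction remaining = 22.5/84.7 ≈ 0.26564.
n = log₂(84.7/22.5) = ln(3.7644)/ln 2 ≈ 1.9124 half-lives.
t = n × t½ = 1.9124 × 82.813 ≈ 158.38 minutes.

158 minutes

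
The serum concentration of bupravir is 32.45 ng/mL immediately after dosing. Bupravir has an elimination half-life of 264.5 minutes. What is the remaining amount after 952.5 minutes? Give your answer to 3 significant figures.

Number of half-lives: n = 952.5/264.5 ≈ 3.6011.
Remaining = 32.45 × (1/2)^3.6011 = 32.45 × 0.082404 ≈ 2.674 ng/mL.

2.67 ng/mL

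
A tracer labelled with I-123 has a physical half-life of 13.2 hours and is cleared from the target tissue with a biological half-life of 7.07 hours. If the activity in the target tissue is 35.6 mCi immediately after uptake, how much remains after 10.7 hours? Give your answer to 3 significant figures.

7.11 mCi

1/t_eff = 1/t_phys + 1/t_biol = 1/13.2 + 1/7.07 = 0.2172 per hour.
t_eff = 13.2 × 7.07 / (13.2 + 7.07) ≈ 4.604 hours.
Remaining = 35.6 × (1/2)^(10.7/4.604) = 35.6 × (1/2)^2.324 ≈ 7.1096 mCi.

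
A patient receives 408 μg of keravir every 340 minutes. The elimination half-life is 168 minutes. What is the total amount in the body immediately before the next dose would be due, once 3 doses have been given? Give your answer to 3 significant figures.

The 3 doses were given 1020, 680, 340 minutes ago.
Total = 408·(1/2)^(1020/168) + 408·(1/2)^(680/168) + 408·(1/2)^(340/168)
      = 6.0671 + 24.672 + 100.33 ≈ 131.07 μg.

131 μg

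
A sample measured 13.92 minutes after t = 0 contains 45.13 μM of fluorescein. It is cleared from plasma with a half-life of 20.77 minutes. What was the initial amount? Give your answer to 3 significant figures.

71.8 μM

Number of half-lives elapsed: n = 13.92/20.77 ≈ 0.6702.
A₀ = A × 2^n = 45.13 × 2^0.6702 = 45.13 × 1.5913 ≈ 71.815 μM.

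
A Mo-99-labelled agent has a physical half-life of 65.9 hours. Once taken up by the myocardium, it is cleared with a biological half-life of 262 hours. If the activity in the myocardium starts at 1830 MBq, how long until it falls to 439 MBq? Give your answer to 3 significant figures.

1/t_eff = 1/t_phys + 1/t_biol = 1/65.9 + 1/262 = 0.018991 per hour.
t_eff = 65.9 × 262 / (65.9 + 262) ≈ 52.656 hours.
n = log₂(1830/439) ≈ 2.0596; t = 2.0596 × 52.656 ≈ 108.45 hours.

108 hours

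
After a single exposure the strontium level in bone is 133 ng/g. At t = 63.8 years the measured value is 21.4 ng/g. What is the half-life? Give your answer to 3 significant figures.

A/A₀ = 21.4/133 ≈ 0.1609.
n = log₂(6.215) ≈ 2.6357 half-lives elapsed in 63.8 years.
t½ = 63.8/2.6357 ≈ 24.206 years.

24.2 years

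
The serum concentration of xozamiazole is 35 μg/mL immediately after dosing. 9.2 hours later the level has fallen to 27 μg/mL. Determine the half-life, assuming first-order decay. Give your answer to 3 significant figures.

24.6 hours

A/A₀ = 27/35 ≈ 0.77143.
n = log₂(1.2963) ≈ 0.3744 half-lives elapsed in 9.2 hours.
t½ = 9.2/0.3744 ≈ 24.573 hours.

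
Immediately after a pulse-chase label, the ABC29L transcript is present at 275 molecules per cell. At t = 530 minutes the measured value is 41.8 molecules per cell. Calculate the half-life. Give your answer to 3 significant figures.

195 minutes

A/A₀ = 41.8/275 ≈ 0.152.
n = log₂(6.5789) ≈ 2.7179 half-lives elapsed in 530 minutes.
t½ = 530/2.7179 ≈ 195.01 minutes.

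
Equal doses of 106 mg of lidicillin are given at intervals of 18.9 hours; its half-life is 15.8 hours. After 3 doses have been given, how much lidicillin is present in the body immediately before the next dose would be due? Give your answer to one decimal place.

The 3 doses were given 56.7, 37.8, 18.9 hours ago.
Total = 106·(1/2)^(56.7/15.8) + 106·(1/2)^(37.8/15.8) + 106·(1/2)^(18.9/15.8)
      = 8.811 + 20.189 + 46.261 ≈ 75.261 mg.

75.3 mg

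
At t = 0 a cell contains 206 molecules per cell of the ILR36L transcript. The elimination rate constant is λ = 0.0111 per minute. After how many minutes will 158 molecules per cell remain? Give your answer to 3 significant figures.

t½ = ln 2 / λ = 0.69315 / 0.0111 ≈ 62.446 minutes.
Fraction remaining = 158/206 ≈ 0.76699.
n = log₂(206/158) = ln(1.3038)/ln 2 ≈ 0.38272 half-lives.
t = n × t½ = 0.38272 × 62.446 ≈ 23.899 minutes.

23.9 minutes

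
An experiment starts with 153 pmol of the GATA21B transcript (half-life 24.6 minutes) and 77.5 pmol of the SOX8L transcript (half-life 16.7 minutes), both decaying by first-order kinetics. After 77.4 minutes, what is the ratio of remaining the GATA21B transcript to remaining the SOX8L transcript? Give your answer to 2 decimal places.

GATA21B transcript: 153 × (1/2)^(77.4/24.6) = 153 × (1/2)^3.1463 ≈ 17.28 pmol.
SOX8L transcript: 77.5 × (1/2)^(77.4/16.7) = 77.5 × (1/2)^4.6347 ≈ 3.1197 pmol.
Ratio ≈ 17.28 / 3.1197 ≈ 5.5391.

5.54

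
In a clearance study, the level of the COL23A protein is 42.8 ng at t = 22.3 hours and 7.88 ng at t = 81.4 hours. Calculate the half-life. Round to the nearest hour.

24 hours

Over Δt = 81.4 − 22.3 = 59.1 hours, the level fell by a factor of 42.8/7.88 ≈ 5.4315.
n = log₂(5.4315) ≈ 2.4413 half-lives, so t½ = 59.1/2.4413 ≈ 24.208 hours.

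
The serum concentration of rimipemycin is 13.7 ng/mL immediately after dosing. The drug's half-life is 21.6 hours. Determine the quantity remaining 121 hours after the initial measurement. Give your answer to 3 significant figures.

0.282 ng/mL

Number of half-lives: n = 121/21.6 ≈ 5.6019.
Remaining = 13.7 × (1/2)^5.6019 = 13.7 × 0.020591 ≈ 0.28209 ng/mL.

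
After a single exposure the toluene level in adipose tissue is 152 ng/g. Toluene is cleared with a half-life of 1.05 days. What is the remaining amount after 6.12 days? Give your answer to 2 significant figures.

Number of half-lives: n = 6.12/1.05 ≈ 5.8286.
Remaining = 152 × (1/2)^5.8286 = 152 × 0.017596 ≈ 2.6747 ng/g.

2.7 ng/g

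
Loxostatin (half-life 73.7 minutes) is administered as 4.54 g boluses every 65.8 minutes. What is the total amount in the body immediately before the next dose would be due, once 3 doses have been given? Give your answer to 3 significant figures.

4.47 g

The 3 doses were given 197.4, 131.6, 65.8 minutes ago.
Total = 4.54·(1/2)^(197.4/73.7) + 4.54·(1/2)^(131.6/73.7) + 4.54·(1/2)^(65.8/73.7)
      = 0.7092 + 1.3168 + 2.4451 ≈ 4.4711 g.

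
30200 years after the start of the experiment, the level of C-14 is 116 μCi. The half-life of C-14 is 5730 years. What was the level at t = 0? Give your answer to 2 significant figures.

4500 μCi

Number of half-lives elapsed: n = 30200/5730 ≈ 5.2705.
A₀ = A × 2^n = 116 × 2^5.2705 = 116 × 38.599 ≈ 4477.5 μCi.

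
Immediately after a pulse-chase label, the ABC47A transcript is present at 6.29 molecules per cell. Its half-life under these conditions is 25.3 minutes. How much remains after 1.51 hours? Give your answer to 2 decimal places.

Convert the elapsed time: 1.51 hours = 90.6 minutes.
Number of half-lives: n = 90.6/25.3 ≈ 3.581.
Remaining = 6.29 × (1/2)^3.581 = 6.29 × 0.083561 ≈ 0.5256 molecules per cell.

0.53 molecules per cell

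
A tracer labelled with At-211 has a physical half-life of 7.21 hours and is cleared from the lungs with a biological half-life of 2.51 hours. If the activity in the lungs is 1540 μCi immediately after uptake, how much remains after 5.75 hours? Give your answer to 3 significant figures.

1/t_eff = 1/t_phys + 1/t_biol = 1/7.21 + 1/2.51 = 0.5371 per hour.
t_eff = 7.21 × 2.51 / (7.21 + 2.51) ≈ 1.8618 hours.
Remaining = 1540 × (1/2)^(5.75/1.8618) = 1540 × (1/2)^3.0883 ≈ 181.07 μCi.

181 μCi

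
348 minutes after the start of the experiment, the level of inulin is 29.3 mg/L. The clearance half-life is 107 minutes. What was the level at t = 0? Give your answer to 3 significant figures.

Number of half-lives elapsed: n = 348/107 ≈ 3.2523.
A₀ = A × 2^n = 29.3 × 2^3.2523 = 29.3 × 9.5291 ≈ 279.2 mg/L.

279 mg/L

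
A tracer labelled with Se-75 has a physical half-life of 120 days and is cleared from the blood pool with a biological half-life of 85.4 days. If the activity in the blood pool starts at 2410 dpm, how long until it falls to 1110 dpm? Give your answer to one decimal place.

55.8 days

1/t_eff = 1/t_phys + 1/t_biol = 1/120 + 1/85.4 = 0.020043 per day.
t_eff = 120 × 85.4 / (120 + 85.4) ≈ 49.893 days.
n = log₂(2410/1110) ≈ 1.1185; t = 1.1185 × 49.893 ≈ 55.804 days.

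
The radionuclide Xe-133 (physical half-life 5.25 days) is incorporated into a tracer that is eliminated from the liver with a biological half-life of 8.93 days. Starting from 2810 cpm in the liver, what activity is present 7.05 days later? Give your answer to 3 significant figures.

1/t_eff = 1/t_phys + 1/t_biol = 1/5.25 + 1/8.93 = 0.30246 per day.
t_eff = 5.25 × 8.93 / (5.25 + 8.93) ≈ 3.3062 days.
Remaining = 2810 × (1/2)^(7.05/3.3062) = 2810 × (1/2)^2.1323 ≈ 640.93 cpm.

641 cpm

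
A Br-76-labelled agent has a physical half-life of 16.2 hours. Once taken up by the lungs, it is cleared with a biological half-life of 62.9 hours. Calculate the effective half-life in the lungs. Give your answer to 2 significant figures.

13 hours

1/t_eff = 1/t_phys + 1/t_biol = 1/16.2 + 1/62.9 = 0.077627 per hour.
t_eff = 16.2 × 62.9 / (16.2 + 62.9) ≈ 12.882 hours.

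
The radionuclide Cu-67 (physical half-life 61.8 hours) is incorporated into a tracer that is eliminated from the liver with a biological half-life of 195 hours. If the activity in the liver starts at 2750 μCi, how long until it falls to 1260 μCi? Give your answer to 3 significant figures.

52.8 hours

1/t_eff = 1/t_phys + 1/t_biol = 1/61.8 + 1/195 = 0.021309 per hour.
t_eff = 61.8 × 195 / (61.8 + 195) ≈ 46.928 hours.
n = log₂(2750/1260) ≈ 1.126; t = 1.126 × 46.928 ≈ 52.841 hours.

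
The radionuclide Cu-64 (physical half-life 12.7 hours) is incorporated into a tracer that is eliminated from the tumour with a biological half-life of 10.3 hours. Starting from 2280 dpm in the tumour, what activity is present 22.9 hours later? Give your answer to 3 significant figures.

1/t_eff = 1/t_phys + 1/t_biol = 1/12.7 + 1/10.3 = 0.17583 per hour.
t_eff = 12.7 × 10.3 / (12.7 + 10.3) ≈ 5.6874 hours.
Remaining = 2280 × (1/2)^(22.9/5.6874) = 2280 × (1/2)^4.0265 ≈ 139.91 dpm.

140 dpm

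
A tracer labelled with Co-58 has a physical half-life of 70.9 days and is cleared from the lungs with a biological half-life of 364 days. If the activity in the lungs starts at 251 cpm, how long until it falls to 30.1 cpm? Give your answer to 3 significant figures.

182 days

1/t_eff = 1/t_phys + 1/t_biol = 1/70.9 + 1/364 = 0.016852 per day.
t_eff = 70.9 × 364 / (70.9 + 364) ≈ 59.341 days.
n = log₂(251/30.1) ≈ 3.0599; t = 3.0599 × 59.341 ≈ 181.58 days.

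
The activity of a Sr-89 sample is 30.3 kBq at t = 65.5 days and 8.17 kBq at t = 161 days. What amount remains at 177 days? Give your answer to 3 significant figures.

Over Δt = 161 − 65.5 = 95.5 days, the level fell by a factor of 30.3/8.17 ≈ 3.7087.
n = log₂(3.7087) ≈ 1.8909 half-lives, so t½ = 95.5/1.8909 ≈ 50.505 days.
From t = 161 to t = 177: 8.17 × (1/2)^((177−161)/50.505) ≈ 6.5593 kBq.

6.56 kBq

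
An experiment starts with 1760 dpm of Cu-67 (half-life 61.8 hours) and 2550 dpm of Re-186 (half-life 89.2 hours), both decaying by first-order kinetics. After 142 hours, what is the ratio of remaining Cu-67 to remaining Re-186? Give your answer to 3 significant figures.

Cu-67: 1760 × (1/2)^(142/61.8) = 1760 × (1/2)^2.2977 ≈ 357.95 dpm.
Re-186: 2550 × (1/2)^(142/89.2) = 2550 × (1/2)^1.5919 ≈ 845.91 dpm.
Ratio ≈ 357.95 / 845.91 ≈ 0.42316.

0.423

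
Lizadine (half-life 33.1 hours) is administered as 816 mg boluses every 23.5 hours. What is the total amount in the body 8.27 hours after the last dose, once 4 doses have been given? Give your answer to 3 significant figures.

1520 mg

The 4 doses were given 78.77, 55.27, 31.77, 8.27 hours ago.
Total = 816·(1/2)^(78.77/33.1) + 816·(1/2)^(55.27/33.1) + 816·(1/2)^(31.77/33.1) + 816·(1/2)^(8.27/33.1)
      = 156.79 + 256.47 + 419.52 + 686.24 ≈ 1519 mg.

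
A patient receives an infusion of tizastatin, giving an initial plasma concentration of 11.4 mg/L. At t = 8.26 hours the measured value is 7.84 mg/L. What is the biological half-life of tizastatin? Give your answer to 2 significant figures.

15 hours

A/A₀ = 7.84/11.4 ≈ 0.68772.
n = log₂(1.4541) ≈ 0.54011 half-lives elapsed in 8.26 hours.
t½ = 8.26/0.54011 ≈ 15.293 hours.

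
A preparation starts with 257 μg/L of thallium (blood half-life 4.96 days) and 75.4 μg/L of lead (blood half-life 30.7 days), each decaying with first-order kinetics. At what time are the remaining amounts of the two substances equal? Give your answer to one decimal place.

10.5 days

Set 257·(1/2)^(t/4.96) = 75.4·(1/2)^(t/30.7).
Taking log₂: log₂(257/75.4) = t·(1/4.96 − 1/30.7).
log₂(3.4085) = 1.7691; 1/4.96 − 1/30.7 = 0.16904.
t = 1.7691 / 0.16904 ≈ 10.466 days.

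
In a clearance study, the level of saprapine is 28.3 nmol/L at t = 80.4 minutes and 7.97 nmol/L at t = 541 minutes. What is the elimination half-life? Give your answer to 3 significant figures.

Over Δt = 541 − 80.4 = 460.6 minutes, the level fell by a factor of 28.3/7.97 ≈ 3.5508.
n = log₂(3.5508) ≈ 1.8282 half-lives, so t½ = 460.6/1.8282 ≈ 251.95 minutes.

252 minutes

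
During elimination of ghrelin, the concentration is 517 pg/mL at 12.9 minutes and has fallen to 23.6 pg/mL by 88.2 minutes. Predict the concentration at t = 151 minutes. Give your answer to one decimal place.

1.8 pg/mL

Over Δt = 88.2 − 12.9 = 75.3 minutes, the level fell by a factor of 517/23.6 ≈ 21.907.
n = log₂(21.907) ≈ 4.4533 half-lives, so t½ = 75.3/4.4533 ≈ 16.909 minutes.
From t = 88.2 to t = 151: 23.6 × (1/2)^((151−88.2)/16.909) ≈ 1.7983 pg/mL.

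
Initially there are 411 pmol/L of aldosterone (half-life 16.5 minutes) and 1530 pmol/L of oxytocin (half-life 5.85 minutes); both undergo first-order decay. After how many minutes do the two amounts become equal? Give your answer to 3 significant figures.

Set 411·(1/2)^(t/16.5) = 1530·(1/2)^(t/5.85).
Taking log₂: log₂(411/1530) = t·(1/16.5 − 1/5.85).
log₂(0.26863) = -1.8963; 1/16.5 − 1/5.85 = -0.11033.
t = -1.8963 / -0.11033 ≈ 17.187 minutes.

17.2 minutes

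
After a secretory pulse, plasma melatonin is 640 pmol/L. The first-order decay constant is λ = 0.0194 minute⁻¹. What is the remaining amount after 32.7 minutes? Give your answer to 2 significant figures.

340 pmol/L

t½ = ln 2 / λ = 0.69315 / 0.0194 ≈ 35.729 minutes.
Number of half-lives: n = 32.7/35.729 ≈ 0.91522.
Remaining = 640 × (1/2)^0.91522 = 640 × 0.53026 ≈ 339.37 pmol/L.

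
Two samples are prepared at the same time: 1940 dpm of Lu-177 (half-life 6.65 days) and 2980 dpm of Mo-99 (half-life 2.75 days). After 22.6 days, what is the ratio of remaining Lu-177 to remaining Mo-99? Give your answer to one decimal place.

18.4

Lu-177: 1940 × (1/2)^(22.6/6.65) = 1940 × (1/2)^3.3985 ≈ 183.97 dpm.
Mo-99: 2980 × (1/2)^(22.6/2.75) = 2980 × (1/2)^8.2182 ≈ 10.007 dpm.
Ratio ≈ 183.97 / 10.007 ≈ 18.385.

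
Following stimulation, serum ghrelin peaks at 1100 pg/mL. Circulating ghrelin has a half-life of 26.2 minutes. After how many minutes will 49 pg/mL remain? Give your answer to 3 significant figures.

Fraction remaining = 49/1100 ≈ 0.044545.
n = log₂(1100/49) = ln(22.449)/ln 2 ≈ 4.4886 half-lives.
t = n × t½ = 4.4886 × 26.2 ≈ 117.6 minutes.

118 minutes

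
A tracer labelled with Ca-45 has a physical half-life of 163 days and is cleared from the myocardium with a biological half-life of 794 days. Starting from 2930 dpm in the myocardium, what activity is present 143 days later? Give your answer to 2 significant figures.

1/t_eff = 1/t_phys + 1/t_biol = 1/163 + 1/794 = 0.0073944 per day.
t_eff = 163 × 794 / (163 + 794) ≈ 135.24 days.
Remaining = 2930 × (1/2)^(143/135.24) = 2930 × (1/2)^1.0574 ≈ 1407.9 dpm.

1400 dpm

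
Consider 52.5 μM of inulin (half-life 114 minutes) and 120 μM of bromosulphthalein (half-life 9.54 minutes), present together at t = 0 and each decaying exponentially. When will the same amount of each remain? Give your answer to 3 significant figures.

Set 52.5·(1/2)^(t/114) = 120·(1/2)^(t/9.54).
Taking log₂: log₂(52.5/120) = t·(1/114 − 1/9.54).
log₂(0.4375) = -1.1926; 1/114 − 1/9.54 = -0.09605.
t = -1.1926 / -0.09605 ≈ 12.417 minutes.

12.4 minutes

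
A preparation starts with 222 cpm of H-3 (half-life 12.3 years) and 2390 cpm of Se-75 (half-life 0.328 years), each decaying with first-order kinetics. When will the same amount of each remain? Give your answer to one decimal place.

1.2 years

Set 222·(1/2)^(t/12.3) = 2390·(1/2)^(t/0.328).
Taking log₂: log₂(222/2390) = t·(1/12.3 − 1/0.328).
log₂(0.092887) = -3.4284; 1/12.3 − 1/0.328 = -2.9675.
t = -3.4284 / -2.9675 ≈ 1.1553 years.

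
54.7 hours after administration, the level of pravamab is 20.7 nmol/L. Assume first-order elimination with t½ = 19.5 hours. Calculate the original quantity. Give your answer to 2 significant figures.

140 nmol/L

Number of half-lives elapsed: n = 54.7/19.5 ≈ 2.8051.
A₀ = A × 2^n = 20.7 × 2^2.8051 = 20.7 × 6.9892 ≈ 144.68 nmol/L.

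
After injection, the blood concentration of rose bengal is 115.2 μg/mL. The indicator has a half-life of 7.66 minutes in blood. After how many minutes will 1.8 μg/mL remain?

1.8/115.2 = 1/64, so 6 half-lives have elapsed.
t = 6 × 7.66 = 45.96 minutes.

45.96 minutes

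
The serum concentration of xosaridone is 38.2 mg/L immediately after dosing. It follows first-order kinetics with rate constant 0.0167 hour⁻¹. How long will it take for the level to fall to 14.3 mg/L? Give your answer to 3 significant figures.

58.8 hours

t½ = ln 2 / λ = 0.69315 / 0.0167 ≈ 41.506 hours.
Fraction remaining = 14.3/38.2 ≈ 0.37435.
n = log₂(38.2/14.3) = ln(2.6713)/ln 2 ≈ 1.4176 half-lives.
t = n × t½ = 1.4176 × 41.506 ≈ 58.837 hours.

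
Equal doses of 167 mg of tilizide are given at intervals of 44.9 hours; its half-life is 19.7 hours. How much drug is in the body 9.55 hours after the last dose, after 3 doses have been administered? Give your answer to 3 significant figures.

The 3 doses were given 99.35, 54.45, 9.55 hours ago.
Total = 167·(1/2)^(99.35/19.7) + 167·(1/2)^(54.45/19.7) + 167·(1/2)^(9.55/19.7)
      = 5.065 + 24.586 + 119.34 ≈ 148.99 mg.

149 mg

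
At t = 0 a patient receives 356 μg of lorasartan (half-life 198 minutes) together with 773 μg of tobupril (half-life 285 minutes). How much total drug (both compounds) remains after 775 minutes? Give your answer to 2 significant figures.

lorasartan: 356 × (1/2)^(775/198) = 356 × (1/2)^3.9141 ≈ 23.614 μg.
tobupril: 773 × (1/2)^(775/285) = 773 × (1/2)^2.7193 ≈ 117.38 μg.
Total = 23.614 + 117.38 ≈ 140.99 μg.

140 μg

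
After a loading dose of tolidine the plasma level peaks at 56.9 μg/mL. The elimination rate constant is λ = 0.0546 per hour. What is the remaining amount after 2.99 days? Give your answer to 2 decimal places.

t½ = ln 2 / λ = 0.69315 / 0.0546 ≈ 12.695 hours.
Convert the elapsed time: 2.99 days = 71.76 hours.
Number of half-lives: n = 71.76/12.695 ≈ 5.6526.
Remaining = 56.9 × (1/2)^5.6526 = 56.9 × 0.019879 ≈ 1.1311 μg/mL.

1.13 μg/mL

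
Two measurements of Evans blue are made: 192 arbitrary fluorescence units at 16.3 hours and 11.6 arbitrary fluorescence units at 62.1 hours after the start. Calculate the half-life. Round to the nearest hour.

Over Δt = 62.1 − 16.3 = 45.8 hours, the level fell by a factor of 192/11.6 ≈ 16.552.
n = log₂(16.552) ≈ 4.0489 half-lives, so t½ = 45.8/4.0489 ≈ 11.312 hours.

11 hours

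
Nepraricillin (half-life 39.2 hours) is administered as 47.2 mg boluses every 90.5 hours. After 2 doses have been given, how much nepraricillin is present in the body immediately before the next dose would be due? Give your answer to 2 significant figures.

The 2 doses were given 181, 90.5 hours ago.
Total = 47.2·(1/2)^(181/39.2) + 47.2·(1/2)^(90.5/39.2)
      = 1.923 + 9.5271 ≈ 11.45 mg.

11 mg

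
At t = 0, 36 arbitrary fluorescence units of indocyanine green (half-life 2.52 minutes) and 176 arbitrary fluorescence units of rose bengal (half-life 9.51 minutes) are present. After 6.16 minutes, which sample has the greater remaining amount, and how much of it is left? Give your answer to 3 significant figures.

rose bengal, 112 arbitrary fluorescence units

indocyanine green: 36 × (1/2)^2.4444 ≈ 6.6138 arbitrary fluorescence units.
rose bengal: 176 × (1/2)^0.64774 ≈ 112.34 arbitrary fluorescence units.
Rose bengal has more remaining, at ≈ 112.34 arbitrary fluorescence units.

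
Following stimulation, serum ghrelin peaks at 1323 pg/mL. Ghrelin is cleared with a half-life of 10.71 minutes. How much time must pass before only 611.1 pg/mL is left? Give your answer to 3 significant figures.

Fraction remaining = 611.1/1323 ≈ 0.4619.
n = log₂(1323/611.1) = ln(2.1649)/ln 2 ≈ 1.1143 half-lives.
t = n × t½ = 1.1143 × 10.71 ≈ 11.935 minutes.

11.9 minutes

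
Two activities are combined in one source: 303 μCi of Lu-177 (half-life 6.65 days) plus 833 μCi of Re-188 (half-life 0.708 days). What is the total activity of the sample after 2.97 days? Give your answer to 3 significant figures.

Lu-177: 303 × (1/2)^(2.97/6.65) = 303 × (1/2)^0.44662 ≈ 222.33 μCi.
Re-188: 833 × (1/2)^(2.97/0.708) = 833 × (1/2)^4.1949 ≈ 45.483 μCi.
Total = 222.33 + 45.483 ≈ 267.81 μCi.

268 μCi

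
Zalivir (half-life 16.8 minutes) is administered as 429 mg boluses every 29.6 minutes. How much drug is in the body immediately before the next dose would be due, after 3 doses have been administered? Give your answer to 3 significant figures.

175 mg

The 3 doses were given 88.8, 59.2, 29.6 minutes ago.
Total = 429·(1/2)^(88.8/16.8) + 429·(1/2)^(59.2/16.8) + 429·(1/2)^(29.6/16.8)
      = 10.998 + 37.298 + 126.49 ≈ 174.79 mg.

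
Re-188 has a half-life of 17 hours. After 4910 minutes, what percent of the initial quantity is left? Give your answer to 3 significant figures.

3.56%

4910 minutes = 81.8333 hours.
n = 81.8333/17 ≈ 4.8137 half-lives.
Fraction remaining = (1/2)^4.8137 ≈ 0.035557, i.e. 3.5557%.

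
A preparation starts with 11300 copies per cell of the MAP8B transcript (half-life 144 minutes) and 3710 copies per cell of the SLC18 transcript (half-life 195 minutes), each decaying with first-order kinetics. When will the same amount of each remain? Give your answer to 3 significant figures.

885 minutes

Set 11300·(1/2)^(t/144) = 3710·(1/2)^(t/195).
Taking log₂: log₂(11300/3710) = t·(1/144 − 1/195).
log₂(3.0458) = 1.6068; 1/144 − 1/195 = 0.0018162.
t = 1.6068 / 0.0018162 ≈ 884.7 minutes.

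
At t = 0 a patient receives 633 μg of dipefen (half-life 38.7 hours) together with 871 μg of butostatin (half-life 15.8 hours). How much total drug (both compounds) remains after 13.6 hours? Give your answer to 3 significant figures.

976 μg

dipefen: 633 × (1/2)^(13.6/38.7) = 633 × (1/2)^0.35142 ≈ 496.15 μg.
butostatin: 871 × (1/2)^(13.6/15.8) = 871 × (1/2)^0.86076 ≈ 479.63 μg.
Total = 496.15 + 479.63 ≈ 975.78 μg.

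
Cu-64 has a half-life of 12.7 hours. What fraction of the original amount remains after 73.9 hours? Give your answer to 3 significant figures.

n = 73.9/12.7 ≈ 5.8189 half-lives.
Fraction remaining = (1/2)^5.8189 ≈ 0.017715.

0.0177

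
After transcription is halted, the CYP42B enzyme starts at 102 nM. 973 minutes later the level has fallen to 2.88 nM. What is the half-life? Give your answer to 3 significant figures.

189 minutes

A/A₀ = 2.88/102 ≈ 0.028235.
n = log₂(35.417) ≈ 5.1464 half-lives elapsed in 973 minutes.
t½ = 973/5.1464 ≈ 189.07 minutes.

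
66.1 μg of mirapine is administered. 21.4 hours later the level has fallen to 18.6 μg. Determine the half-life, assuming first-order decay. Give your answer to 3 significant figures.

11.7 hours

A/A₀ = 18.6/66.1 ≈ 0.28139.
n = log₂(3.5538) ≈ 1.8293 half-lives elapsed in 21.4 hours.
t½ = 21.4/1.8293 ≈ 11.698 hours.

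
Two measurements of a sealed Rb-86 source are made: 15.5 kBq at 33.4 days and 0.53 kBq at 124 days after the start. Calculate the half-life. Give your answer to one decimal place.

Over Δt = 124 − 33.4 = 90.6 days, the level fell by a factor of 15.5/0.53 ≈ 29.245.
n = log₂(29.245) ≈ 4.8701 half-lives, so t½ = 90.6/4.8701 ≈ 18.603 days.

18.6 days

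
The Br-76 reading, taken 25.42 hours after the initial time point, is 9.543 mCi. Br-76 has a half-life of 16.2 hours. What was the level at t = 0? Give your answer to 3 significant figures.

Number of half-lives elapsed: n = 25.42/16.2 ≈ 1.5691.
A₀ = A × 2^n = 9.543 × 2^1.5691 = 9.543 × 2.9673 ≈ 28.317 mCi.

28.3 mCi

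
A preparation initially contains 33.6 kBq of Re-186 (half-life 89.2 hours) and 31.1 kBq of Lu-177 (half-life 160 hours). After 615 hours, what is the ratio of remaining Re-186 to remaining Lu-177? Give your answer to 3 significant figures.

Re-186: 33.6 × (1/2)^(615/89.2) = 33.6 × (1/2)^6.8946 ≈ 0.28239 kBq.
Lu-177: 31.1 × (1/2)^(615/160) = 31.1 × (1/2)^3.8438 ≈ 2.1661 kBq.
Ratio ≈ 0.28239 / 2.1661 ≈ 0.13037.

0.130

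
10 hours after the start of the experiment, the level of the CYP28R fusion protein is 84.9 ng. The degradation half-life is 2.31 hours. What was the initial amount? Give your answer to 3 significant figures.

1710 ng

Number of half-lives elapsed: n = 10/2.31 ≈ 4.329.
A₀ = A × 2^n = 84.9 × 2^4.329 = 84.9 × 20.098 ≈ 1706.3 ng.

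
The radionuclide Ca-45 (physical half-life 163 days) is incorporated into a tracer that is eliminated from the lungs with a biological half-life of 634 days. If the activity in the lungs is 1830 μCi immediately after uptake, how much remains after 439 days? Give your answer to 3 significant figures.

175 μCi

1/t_eff = 1/t_phys + 1/t_biol = 1/163 + 1/634 = 0.0077123 per day.
t_eff = 163 × 634 / (163 + 634) ≈ 129.66 days.
Remaining = 1830 × (1/2)^(439/129.66) = 1830 × (1/2)^3.3857 ≈ 175.09 μCi.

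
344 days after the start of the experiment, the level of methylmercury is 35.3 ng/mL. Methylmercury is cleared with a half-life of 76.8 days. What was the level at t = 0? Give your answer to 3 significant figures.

787 ng/mL

Number of half-lives elapsed: n = 344/76.8 ≈ 4.4792.
A₀ = A × 2^n = 35.3 × 2^4.4792 = 35.3 × 22.303 ≈ 787.3 ng/mL.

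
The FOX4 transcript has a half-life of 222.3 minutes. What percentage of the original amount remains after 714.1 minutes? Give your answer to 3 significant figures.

10.8%

n = 714.1/222.3 ≈ 3.2123 half-lives.
Fraction remaining = (1/2)^3.2123 ≈ 0.10789, i.e. 10.789%.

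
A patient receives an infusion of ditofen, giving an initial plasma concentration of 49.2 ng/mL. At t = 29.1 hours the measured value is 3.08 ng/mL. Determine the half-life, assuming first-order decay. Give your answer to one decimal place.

7.3 hours

A/A₀ = 3.08/49.2 ≈ 0.062602.
n = log₂(15.974) ≈ 3.9977 half-lives elapsed in 29.1 hours.
t½ = 29.1/3.9977 ≈ 7.2793 hours.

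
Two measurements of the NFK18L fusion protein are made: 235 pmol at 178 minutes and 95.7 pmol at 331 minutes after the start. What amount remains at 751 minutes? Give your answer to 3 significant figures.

8.13 pmol

Over Δt = 331 − 178 = 153 minutes, the level fell by a factor of 235/95.7 ≈ 2.4556.
n = log₂(2.4556) ≈ 1.2961 half-lives, so t½ = 153/1.2961 ≈ 118.05 minutes.
From t = 331 to t = 751: 95.7 × (1/2)^((751−331)/118.05) ≈ 8.1264 pmol.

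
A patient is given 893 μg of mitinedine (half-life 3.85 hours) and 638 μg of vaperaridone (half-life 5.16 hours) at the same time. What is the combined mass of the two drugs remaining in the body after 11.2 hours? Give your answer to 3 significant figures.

261 μg

mitinedine: 893 × (1/2)^(11.2/3.85) = 893 × (1/2)^2.9091 ≈ 118.89 μg.
vaperaridone: 638 × (1/2)^(11.2/5.16) = 638 × (1/2)^2.1705 ≈ 141.72 μg.
Total = 118.89 + 141.72 ≈ 260.6 μg.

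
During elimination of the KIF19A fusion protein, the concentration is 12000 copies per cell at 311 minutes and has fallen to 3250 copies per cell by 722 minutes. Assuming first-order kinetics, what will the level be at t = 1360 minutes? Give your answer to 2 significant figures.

430 copies per cell

Over Δt = 722 − 311 = 411 minutes, the level fell by a factor of 12000/3250 ≈ 3.6923.
n = log₂(3.6923) ≈ 1.8845 half-lives, so t½ = 411/1.8845 ≈ 218.09 minutes.
From t = 722 to t = 1360: 3250 × (1/2)^((1360−722)/218.09) ≈ 427.82 copies per cell.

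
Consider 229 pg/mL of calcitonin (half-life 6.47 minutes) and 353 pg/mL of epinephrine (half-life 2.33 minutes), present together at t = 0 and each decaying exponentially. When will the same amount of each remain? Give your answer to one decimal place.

Set 229·(1/2)^(t/6.47) = 353·(1/2)^(t/2.33).
Taking log₂: log₂(229/353) = t·(1/6.47 − 1/2.33).
log₂(0.64873) = -0.62432; 1/6.47 − 1/2.33 = -0.27463.
t = -0.62432 / -0.27463 ≈ 2.2734 minutes.

2.3 minutes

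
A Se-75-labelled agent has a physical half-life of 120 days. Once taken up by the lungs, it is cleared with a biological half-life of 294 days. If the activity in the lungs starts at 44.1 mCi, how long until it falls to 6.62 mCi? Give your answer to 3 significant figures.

1/t_eff = 1/t_phys + 1/t_biol = 1/120 + 1/294 = 0.011735 per day.
t_eff = 120 × 294 / (120 + 294) ≈ 85.217 days.
n = log₂(44.1/6.62) ≈ 2.7359; t = 2.7359 × 85.217 ≈ 233.14 days.

233 days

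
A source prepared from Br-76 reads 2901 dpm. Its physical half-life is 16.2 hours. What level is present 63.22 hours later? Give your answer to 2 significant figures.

Number of half-lives: n = 63.22/16.2 ≈ 3.9025.
Remaining = 2901 × (1/2)^3.9025 = 2901 × 0.066871 ≈ 193.99 dpm.

190 dpm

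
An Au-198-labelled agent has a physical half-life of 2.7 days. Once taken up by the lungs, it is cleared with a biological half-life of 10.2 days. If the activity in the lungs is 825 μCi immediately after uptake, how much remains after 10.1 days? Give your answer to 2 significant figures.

31 μCi

1/t_eff = 1/t_phys + 1/t_biol = 1/2.7 + 1/10.2 = 0.46841 per day.
t_eff = 2.7 × 10.2 / (2.7 + 10.2) ≈ 2.1349 days.
Remaining = 825 × (1/2)^(10.1/2.1349) = 825 × (1/2)^4.7309 ≈ 31.067 μCi.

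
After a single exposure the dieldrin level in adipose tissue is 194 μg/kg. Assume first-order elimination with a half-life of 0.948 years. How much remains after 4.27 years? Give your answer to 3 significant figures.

8.55 μg/kg

Number of half-lives: n = 4.27/0.948 ≈ 4.5042.
Remaining = 194 × (1/2)^4.5042 = 194 × 0.044065 ≈ 8.5486 μg/kg.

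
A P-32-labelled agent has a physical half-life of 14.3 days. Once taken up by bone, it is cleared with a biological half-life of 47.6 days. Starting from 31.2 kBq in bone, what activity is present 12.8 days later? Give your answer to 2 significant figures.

14 kBq

1/t_eff = 1/t_phys + 1/t_biol = 1/14.3 + 1/47.6 = 0.090938 per day.
t_eff = 14.3 × 47.6 / (14.3 + 47.6) ≈ 10.996 days.
Remaining = 31.2 × (1/2)^(12.8/10.996) = 31.2 × (1/2)^1.164 ≈ 13.924 kBq.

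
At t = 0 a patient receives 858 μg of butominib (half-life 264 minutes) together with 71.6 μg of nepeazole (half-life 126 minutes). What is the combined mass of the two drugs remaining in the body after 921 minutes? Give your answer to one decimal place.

76.9 μg

butominib: 858 × (1/2)^(921/264) = 858 × (1/2)^3.4886 ≈ 76.437 μg.
nepeazole: 71.6 × (1/2)^(921/126) = 71.6 × (1/2)^7.3095 ≈ 0.45136 μg.
Total = 76.437 + 0.45136 ≈ 76.888 μg.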